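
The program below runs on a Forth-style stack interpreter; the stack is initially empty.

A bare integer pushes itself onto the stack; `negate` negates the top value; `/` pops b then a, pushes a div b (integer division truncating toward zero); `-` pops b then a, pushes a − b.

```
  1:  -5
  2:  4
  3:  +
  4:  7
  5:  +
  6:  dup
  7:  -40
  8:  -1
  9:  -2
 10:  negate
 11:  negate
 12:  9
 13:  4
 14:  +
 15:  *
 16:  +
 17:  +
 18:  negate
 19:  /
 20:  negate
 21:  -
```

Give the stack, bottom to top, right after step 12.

[6, 6, -40, -1, -2, 9]

-5     -> [-5]
4      -> [-5, 4]
+      -> [-1]
7      -> [-1, 7]
+      -> [6]
dup    -> [6, 6]
-40    -> [6, 6, -40]
-1     -> [6, 6, -40, -1]
-2     -> [6, 6, -40, -1, -2]
negate -> [6, 6, -40, -1, 2]
negate -> [6, 6, -40, -1, -2]
9      -> [6, 6, -40, -1, -2, 9]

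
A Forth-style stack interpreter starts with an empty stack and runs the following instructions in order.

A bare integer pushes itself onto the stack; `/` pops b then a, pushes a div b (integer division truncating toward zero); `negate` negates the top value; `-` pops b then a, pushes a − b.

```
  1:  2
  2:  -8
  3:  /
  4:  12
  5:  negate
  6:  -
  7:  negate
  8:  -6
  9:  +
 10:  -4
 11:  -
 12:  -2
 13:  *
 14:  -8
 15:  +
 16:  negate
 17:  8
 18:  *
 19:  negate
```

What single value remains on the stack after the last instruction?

160

2      → 2
-8     → 2 -8
/      → 0
12     → 0 12
negate → 0 -12
-      → 12
negate → -12
-6     → -12 -6
+      → -18
-4     → -18 -4
-      → -14
-2     → -14 -2
*      → 28
-8     → 28 -8
+      → 20
negate → -20
8      → -20 8
*      → -160
negate → 160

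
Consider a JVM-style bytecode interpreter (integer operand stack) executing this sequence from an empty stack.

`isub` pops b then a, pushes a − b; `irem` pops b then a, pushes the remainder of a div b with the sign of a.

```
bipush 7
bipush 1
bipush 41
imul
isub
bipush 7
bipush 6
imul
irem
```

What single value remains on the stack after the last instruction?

bipush 7  -> [7]
bipush 1  -> [7, 1]
bipush 41 -> [7, 1, 41]
imul      -> [7, 41]
isub      -> [-34]
bipush 7  -> [-34, 7]
bipush 6  -> [-34, 7, 6]
imul      -> [-34, 42]
irem      -> [-34]

-34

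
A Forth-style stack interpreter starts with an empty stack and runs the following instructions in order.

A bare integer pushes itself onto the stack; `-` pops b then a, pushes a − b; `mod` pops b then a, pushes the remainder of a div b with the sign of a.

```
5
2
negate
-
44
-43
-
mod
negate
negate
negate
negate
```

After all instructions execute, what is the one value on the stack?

7

5       [5]
2       [5, 2]
negate  [5, -2]
-       [7]
44      [7, 44]
-43     [7, 44, -43]
-       [7, 87]
mod     [7]
negate  [-7]
negate  [7]
negate  [-7]
negate  [7]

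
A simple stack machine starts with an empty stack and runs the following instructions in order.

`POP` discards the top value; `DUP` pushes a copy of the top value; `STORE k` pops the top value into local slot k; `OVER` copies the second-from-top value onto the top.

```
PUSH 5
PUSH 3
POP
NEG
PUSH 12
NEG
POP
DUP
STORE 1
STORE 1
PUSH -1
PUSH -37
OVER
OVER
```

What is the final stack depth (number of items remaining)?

PUSH 5   -> [5]
PUSH 3   -> [5, 3]
POP      -> [5]
NEG      -> [-5]
PUSH 12  -> [-5, 12]
NEG      -> [-5, -12]
POP      -> [-5]
DUP      -> [-5, -5]
STORE 1  -> [-5]
STORE 1  -> []
PUSH -1  -> [-1]
PUSH -37 -> [-1, -37]
OVER     -> [-1, -37, -1]
OVER     -> [-1, -37, -1, -37]

4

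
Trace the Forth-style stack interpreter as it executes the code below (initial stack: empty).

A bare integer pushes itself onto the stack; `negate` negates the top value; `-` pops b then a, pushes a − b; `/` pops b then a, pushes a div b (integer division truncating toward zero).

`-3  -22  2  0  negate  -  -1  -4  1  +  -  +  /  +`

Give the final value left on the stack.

-3     : [-3]
-22    : [-3, -22]
2      : [-3, -22, 2]
0      : [-3, -22, 2, 0]
negate : [-3, -22, 2, 0]
-      : [-3, -22, 2]
-1     : [-3, -22, 2, -1]
-4     : [-3, -22, 2, -1, -4]
1      : [-3, -22, 2, -1, -4, 1]
+      : [-3, -22, 2, -1, -3]
-      : [-3, -22, 2, 2]
+      : [-3, -22, 4]
/      : [-3, -5]
+      : [-8]

-8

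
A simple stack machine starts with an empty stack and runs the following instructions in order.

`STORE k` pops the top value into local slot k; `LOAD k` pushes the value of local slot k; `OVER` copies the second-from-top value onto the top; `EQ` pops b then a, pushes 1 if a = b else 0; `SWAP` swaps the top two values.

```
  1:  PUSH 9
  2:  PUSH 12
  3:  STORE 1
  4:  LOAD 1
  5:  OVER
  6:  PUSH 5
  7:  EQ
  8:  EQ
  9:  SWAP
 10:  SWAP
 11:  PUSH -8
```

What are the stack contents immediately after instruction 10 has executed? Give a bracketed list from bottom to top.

PUSH 9  : [9]
PUSH 12 : [9, 12]
STORE 1 : [9]
LOAD 1  : [9, 12]
OVER    : [9, 12, 9]
PUSH 5  : [9, 12, 9, 5]
EQ      : [9, 12, 0]
EQ      : [9, 0]
SWAP    : [0, 9]
SWAP    : [9, 0]

[9, 0]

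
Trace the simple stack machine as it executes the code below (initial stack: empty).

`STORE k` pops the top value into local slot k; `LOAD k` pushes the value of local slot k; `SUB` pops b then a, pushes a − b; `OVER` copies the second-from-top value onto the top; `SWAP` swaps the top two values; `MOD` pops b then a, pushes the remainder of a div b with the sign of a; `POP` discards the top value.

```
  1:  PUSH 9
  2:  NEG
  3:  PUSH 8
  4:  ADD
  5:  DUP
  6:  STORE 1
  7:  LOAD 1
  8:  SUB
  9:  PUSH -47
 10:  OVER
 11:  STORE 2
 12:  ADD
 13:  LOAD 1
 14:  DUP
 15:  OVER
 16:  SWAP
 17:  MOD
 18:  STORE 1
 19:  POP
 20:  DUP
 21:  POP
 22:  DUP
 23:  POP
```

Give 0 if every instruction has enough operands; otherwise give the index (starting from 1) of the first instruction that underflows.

0

PUSH 9   -> 9
NEG      -> -9
PUSH 8   -> -9 8
ADD      -> -1
DUP      -> -1 -1
STORE 1  -> -1
LOAD 1   -> -1 -1
SUB      -> 0
PUSH -47 -> 0 -47
OVER     -> 0 -47 0
STORE 2  -> 0 -47
ADD      -> -47
LOAD 1   -> -47 -1
DUP      -> -47 -1 -1
OVER     -> -47 -1 -1 -1
SWAP     -> -47 -1 -1 -1
MOD      -> -47 -1 0
STORE 1  -> -47 -1
POP      -> -47
DUP      -> -47 -47
POP      -> -47
DUP      -> -47 -47
POP      -> -47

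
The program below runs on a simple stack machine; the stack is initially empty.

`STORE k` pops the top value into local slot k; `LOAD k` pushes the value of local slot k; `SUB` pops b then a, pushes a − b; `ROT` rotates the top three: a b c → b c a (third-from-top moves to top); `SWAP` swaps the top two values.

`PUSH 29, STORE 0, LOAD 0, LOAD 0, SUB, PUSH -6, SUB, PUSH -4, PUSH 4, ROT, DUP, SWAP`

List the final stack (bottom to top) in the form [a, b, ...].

[-4, 4, 6, 6]

PUSH 29 -> 29
STORE 0 -> (empty)
LOAD 0  -> 29
LOAD 0  -> 29 29
SUB     -> 0
PUSH -6 -> 0 -6
SUB     -> 6
PUSH -4 -> 6 -4
PUSH 4  -> 6 -4 4
ROT     -> -4 4 6
DUP     -> -4 4 6 6
SWAP    -> -4 4 6 6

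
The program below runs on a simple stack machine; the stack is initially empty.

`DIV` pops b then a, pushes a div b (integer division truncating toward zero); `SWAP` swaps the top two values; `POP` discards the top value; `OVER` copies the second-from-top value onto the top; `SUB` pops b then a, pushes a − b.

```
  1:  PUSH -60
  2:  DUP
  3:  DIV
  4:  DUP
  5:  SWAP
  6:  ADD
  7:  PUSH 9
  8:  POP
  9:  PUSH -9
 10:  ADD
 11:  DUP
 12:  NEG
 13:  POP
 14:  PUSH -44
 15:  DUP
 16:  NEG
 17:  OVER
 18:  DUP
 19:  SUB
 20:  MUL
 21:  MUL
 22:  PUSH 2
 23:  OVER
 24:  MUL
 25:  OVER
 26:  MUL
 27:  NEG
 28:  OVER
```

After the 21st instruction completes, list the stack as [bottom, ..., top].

PUSH -60 -> -60
DUP      -> -60 -60
DIV      -> 1
DUP      -> 1 1
SWAP     -> 1 1
ADD      -> 2
PUSH 9   -> 2 9
POP      -> 2
PUSH -9  -> 2 -9
ADD      -> -7
DUP      -> -7 -7
NEG      -> -7 7
POP      -> -7
PUSH -44 -> -7 -44
DUP      -> -7 -44 -44
NEG      -> -7 -44 44
OVER     -> -7 -44 44 -44
DUP      -> -7 -44 44 -44 -44
SUB      -> -7 -44 44 0
MUL      -> -7 -44 0
MUL      -> -7 0

[-7, 0]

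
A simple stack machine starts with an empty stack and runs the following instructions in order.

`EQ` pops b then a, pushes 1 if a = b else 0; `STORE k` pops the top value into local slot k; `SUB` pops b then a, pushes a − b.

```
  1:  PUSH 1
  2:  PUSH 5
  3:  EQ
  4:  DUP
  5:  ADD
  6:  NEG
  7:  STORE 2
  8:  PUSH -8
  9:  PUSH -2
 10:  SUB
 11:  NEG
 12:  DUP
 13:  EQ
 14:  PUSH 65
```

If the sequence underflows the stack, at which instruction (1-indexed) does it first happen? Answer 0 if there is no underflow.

PUSH 1  : 1
PUSH 5  : 1 5
EQ      : 0
DUP     : 0 0
ADD     : 0
NEG     : 0
STORE 2 : (empty)
PUSH -8 : -8
PUSH -2 : -8 -2
SUB     : -6
NEG     : 6
DUP     : 6 6
EQ      : 1
PUSH 65 : 1 65

0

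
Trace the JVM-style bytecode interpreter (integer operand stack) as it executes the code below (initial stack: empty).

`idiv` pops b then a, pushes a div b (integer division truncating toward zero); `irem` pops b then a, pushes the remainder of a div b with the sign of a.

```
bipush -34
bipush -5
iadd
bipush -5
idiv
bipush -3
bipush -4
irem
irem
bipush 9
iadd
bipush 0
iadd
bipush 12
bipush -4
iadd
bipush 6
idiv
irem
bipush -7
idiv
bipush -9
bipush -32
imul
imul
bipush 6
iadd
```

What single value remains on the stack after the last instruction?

6

bipush -34 → [-34]
bipush -5  → [-34, -5]
iadd       → [-39]
bipush -5  → [-39, -5]
idiv       → [7]
bipush -3  → [7, -3]
bipush -4  → [7, -3, -4]
irem       → [7, -3]
irem       → [1]
bipush 9   → [1, 9]
iadd       → [10]
bipush 0   → [10, 0]
iadd       → [10]
bipush 12  → [10, 12]
bipush -4  → [10, 12, -4]
iadd       → [10, 8]
bipush 6   → [10, 8, 6]
idiv       → [10, 1]
irem       → [0]
bipush -7  → [0, -7]
idiv       → [0]
bipush -9  → [0, -9]
bipush -32 → [0, -9, -32]
imul       → [0, 288]
imul       → [0]
bipush 6   → [0, 6]
iadd       → [6]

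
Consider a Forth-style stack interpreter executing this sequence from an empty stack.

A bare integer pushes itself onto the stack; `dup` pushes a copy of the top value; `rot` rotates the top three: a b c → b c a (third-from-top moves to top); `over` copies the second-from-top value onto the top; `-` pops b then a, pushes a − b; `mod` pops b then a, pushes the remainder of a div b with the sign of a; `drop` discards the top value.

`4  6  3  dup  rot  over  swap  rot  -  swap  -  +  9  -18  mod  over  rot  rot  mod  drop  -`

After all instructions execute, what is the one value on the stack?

4    → 4
6    → 4 6
3    → 4 6 3
dup  → 4 6 3 3
rot  → 4 3 3 6
over → 4 3 3 6 3
swap → 4 3 3 3 6
rot  → 4 3 3 6 3
-    → 4 3 3 3
swap → 4 3 3 3
-    → 4 3 0
+    → 4 3
9    → 4 3 9
-18  → 4 3 9 -18
mod  → 4 3 9
over → 4 3 9 3
rot  → 4 9 3 3
rot  → 4 3 3 9
mod  → 4 3 3
drop → 4 3
-    → 1

1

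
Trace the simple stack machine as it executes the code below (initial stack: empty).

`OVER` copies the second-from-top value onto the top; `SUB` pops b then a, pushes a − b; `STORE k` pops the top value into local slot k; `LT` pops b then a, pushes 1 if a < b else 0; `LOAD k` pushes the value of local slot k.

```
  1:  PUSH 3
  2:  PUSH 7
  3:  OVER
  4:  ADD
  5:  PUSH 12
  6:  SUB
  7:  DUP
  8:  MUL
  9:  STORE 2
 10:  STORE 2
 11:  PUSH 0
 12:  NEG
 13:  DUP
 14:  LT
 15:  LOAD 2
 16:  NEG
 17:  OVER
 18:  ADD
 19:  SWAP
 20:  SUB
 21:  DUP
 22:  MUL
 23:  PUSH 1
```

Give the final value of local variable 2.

3

PUSH 3  : 3
PUSH 7  : 3 7
OVER    : 3 7 3
ADD     : 3 10
PUSH 12 : 3 10 12
SUB     : 3 -2
DUP     : 3 -2 -2
MUL     : 3 4
STORE 2 : 3
STORE 2 : (empty)
PUSH 0  : 0
NEG     : 0
DUP     : 0 0
LT      : 0
LOAD 2  : 0 3
NEG     : 0 -3
OVER    : 0 -3 0
ADD     : 0 -3
SWAP    : -3 0
SUB     : -3
DUP     : -3 -3
MUL     : 9
PUSH 1  : 9 1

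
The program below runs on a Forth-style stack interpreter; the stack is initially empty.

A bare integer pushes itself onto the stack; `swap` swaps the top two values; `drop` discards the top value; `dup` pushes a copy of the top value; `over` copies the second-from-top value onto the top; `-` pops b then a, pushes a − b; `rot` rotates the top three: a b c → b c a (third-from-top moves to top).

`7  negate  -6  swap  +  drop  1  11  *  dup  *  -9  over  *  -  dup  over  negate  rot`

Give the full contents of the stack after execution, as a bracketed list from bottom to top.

7      -> 7
negate -> -7
-6     -> -7 -6
swap   -> -6 -7
+      -> -13
drop   -> (empty)
1      -> 1
11     -> 1 11
*      -> 11
dup    -> 11 11
*      -> 121
-9     -> 121 -9
over   -> 121 -9 121
*      -> 121 -1089
-      -> 1210
dup    -> 1210 1210
over   -> 1210 1210 1210
negate -> 1210 1210 -1210
rot    -> 1210 -1210 1210

[1210, -1210, 1210]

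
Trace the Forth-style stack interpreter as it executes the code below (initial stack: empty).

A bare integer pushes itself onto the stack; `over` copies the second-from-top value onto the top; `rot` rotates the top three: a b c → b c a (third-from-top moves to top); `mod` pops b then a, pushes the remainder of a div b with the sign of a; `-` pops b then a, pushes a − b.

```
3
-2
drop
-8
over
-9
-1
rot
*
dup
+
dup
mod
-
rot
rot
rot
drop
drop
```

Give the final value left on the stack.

3    -> [3]
-2   -> [3, -2]
drop -> [3]
-8   -> [3, -8]
over -> [3, -8, 3]
-9   -> [3, -8, 3, -9]
-1   -> [3, -8, 3, -9, -1]
rot  -> [3, -8, -9, -1, 3]
*    -> [3, -8, -9, -3]
dup  -> [3, -8, -9, -3, -3]
+    -> [3, -8, -9, -6]
dup  -> [3, -8, -9, -6, -6]
mod  -> [3, -8, -9, 0]
-    -> [3, -8, -9]
rot  -> [-8, -9, 3]
rot  -> [-9, 3, -8]
rot  -> [3, -8, -9]
drop -> [3, -8]
drop -> [3]

3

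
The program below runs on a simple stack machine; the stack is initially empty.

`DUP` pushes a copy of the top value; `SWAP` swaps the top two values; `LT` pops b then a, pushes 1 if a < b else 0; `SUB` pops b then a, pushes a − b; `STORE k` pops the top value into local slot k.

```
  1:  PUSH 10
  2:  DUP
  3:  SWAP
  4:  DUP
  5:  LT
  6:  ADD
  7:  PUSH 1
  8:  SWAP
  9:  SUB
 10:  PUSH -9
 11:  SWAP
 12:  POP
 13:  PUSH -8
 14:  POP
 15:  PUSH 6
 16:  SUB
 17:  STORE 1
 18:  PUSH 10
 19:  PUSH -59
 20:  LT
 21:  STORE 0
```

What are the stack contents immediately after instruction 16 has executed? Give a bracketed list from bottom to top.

[-15]

PUSH 10 : 10
DUP     : 10 10
SWAP    : 10 10
DUP     : 10 10 10
LT      : 10 0
ADD     : 10
PUSH 1  : 10 1
SWAP    : 1 10
SUB     : -9
PUSH -9 : -9 -9
SWAP    : -9 -9
POP     : -9
PUSH -8 : -9 -8
POP     : -9
PUSH 6  : -9 6
SUB     : -15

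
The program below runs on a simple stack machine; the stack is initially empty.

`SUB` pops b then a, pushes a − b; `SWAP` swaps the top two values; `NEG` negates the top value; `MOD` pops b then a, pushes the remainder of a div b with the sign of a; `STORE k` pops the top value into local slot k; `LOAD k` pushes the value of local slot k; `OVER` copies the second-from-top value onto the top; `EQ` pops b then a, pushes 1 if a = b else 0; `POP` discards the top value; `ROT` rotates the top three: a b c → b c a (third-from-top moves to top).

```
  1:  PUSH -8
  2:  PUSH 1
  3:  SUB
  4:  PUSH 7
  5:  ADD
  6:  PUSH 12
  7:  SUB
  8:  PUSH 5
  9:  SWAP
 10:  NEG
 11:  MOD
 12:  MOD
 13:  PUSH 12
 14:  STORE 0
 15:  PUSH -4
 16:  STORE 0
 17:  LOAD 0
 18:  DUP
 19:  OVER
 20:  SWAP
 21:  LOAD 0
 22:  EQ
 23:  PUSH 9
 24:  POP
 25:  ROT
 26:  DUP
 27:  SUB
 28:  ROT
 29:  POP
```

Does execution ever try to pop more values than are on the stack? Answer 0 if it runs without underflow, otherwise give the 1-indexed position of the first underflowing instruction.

12

PUSH -8 → [-8]
PUSH 1  → [-8, 1]
SUB     → [-9]
PUSH 7  → [-9, 7]
ADD     → [-2]
PUSH 12 → [-2, 12]
SUB     → [-14]
PUSH 5  → [-14, 5]
SWAP    → [5, -14]
NEG     → [5, 14]
MOD     → [5]
MOD  — needs 2 operands, stack has 1 → underflow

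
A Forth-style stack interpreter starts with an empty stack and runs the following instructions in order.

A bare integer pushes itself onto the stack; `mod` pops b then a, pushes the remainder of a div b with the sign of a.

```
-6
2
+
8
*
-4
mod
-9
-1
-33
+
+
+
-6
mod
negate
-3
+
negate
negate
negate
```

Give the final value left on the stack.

2

-6      [-6]
2       [-6, 2]
+       [-4]
8       [-4, 8]
*       [-32]
-4      [-32, -4]
mod     [0]
-9      [0, -9]
-1      [0, -9, -1]
-33     [0, -9, -1, -33]
+       [0, -9, -34]
+       [0, -43]
+       [-43]
-6      [-43, -6]
mod     [-1]
negate  [1]
-3      [1, -3]
+       [-2]
negate  [2]
negate  [-2]
negate  [2]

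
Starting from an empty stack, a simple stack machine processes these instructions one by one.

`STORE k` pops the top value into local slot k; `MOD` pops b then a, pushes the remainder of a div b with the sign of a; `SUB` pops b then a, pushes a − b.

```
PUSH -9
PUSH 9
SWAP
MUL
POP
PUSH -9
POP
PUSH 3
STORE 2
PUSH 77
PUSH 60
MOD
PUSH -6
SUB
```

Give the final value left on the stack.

23

PUSH -9 : [-9]
PUSH 9  : [-9, 9]
SWAP    : [9, -9]
MUL     : [-81]
POP     : []
PUSH -9 : [-9]
POP     : []
PUSH 3  : [3]
STORE 2 : []
PUSH 77 : [77]
PUSH 60 : [77, 60]
MOD     : [17]
PUSH -6 : [17, -6]
SUB     : [23]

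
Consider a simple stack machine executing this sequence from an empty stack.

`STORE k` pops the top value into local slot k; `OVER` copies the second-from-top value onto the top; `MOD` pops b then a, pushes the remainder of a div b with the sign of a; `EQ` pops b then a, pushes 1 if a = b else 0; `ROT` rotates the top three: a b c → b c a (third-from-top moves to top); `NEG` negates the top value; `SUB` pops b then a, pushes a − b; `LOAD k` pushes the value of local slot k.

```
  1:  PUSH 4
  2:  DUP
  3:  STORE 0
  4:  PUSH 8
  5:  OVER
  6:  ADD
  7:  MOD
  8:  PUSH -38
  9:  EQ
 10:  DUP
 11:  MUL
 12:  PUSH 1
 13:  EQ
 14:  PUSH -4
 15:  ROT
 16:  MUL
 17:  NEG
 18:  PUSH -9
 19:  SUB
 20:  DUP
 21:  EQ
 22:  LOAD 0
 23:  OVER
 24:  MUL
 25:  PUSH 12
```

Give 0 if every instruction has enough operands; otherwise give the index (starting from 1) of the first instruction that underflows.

15

PUSH 4   : [4]
DUP      : [4, 4]
STORE 0  : [4]
PUSH 8   : [4, 8]
OVER     : [4, 8, 4]
ADD      : [4, 12]
MOD      : [4]
PUSH -38 : [4, -38]
EQ       : [0]
DUP      : [0, 0]
MUL      : [0]
PUSH 1   : [0, 1]
EQ       : [0]
PUSH -4  : [0, -4]
ROT  — needs 3 operands, stack has 2 → underflow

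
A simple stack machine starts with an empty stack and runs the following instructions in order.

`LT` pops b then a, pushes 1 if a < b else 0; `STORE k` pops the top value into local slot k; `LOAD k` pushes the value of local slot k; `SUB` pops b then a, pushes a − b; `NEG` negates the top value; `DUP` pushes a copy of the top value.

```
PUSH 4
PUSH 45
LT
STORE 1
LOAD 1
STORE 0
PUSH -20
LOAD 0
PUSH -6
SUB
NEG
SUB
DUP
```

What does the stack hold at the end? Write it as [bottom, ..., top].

PUSH 4   → 4
PUSH 45  → 4 45
LT       → 1
STORE 1  → (empty)
LOAD 1   → 1
STORE 0  → (empty)
PUSH -20 → -20
LOAD 0   → -20 1
PUSH -6  → -20 1 -6
SUB      → -20 7
NEG      → -20 -7
SUB      → -13
DUP      → -13 -13

[-13, -13]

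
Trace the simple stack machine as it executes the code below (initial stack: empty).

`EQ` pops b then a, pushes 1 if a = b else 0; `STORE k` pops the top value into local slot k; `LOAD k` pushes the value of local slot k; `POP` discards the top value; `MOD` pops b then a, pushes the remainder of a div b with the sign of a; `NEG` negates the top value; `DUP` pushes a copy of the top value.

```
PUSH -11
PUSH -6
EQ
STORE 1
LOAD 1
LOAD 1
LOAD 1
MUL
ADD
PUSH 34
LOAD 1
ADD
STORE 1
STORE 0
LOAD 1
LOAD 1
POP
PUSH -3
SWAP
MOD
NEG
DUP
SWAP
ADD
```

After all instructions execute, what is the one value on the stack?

PUSH -11 -> [-11]
PUSH -6  -> [-11, -6]
EQ       -> [0]
STORE 1  -> []
LOAD 1   -> [0]
LOAD 1   -> [0, 0]
LOAD 1   -> [0, 0, 0]
MUL      -> [0, 0]
ADD      -> [0]
PUSH 34  -> [0, 34]
LOAD 1   -> [0, 34, 0]
ADD      -> [0, 34]
STORE 1  -> [0]
STORE 0  -> []
LOAD 1   -> [34]
LOAD 1   -> [34, 34]
POP      -> [34]
PUSH -3  -> [34, -3]
SWAP     -> [-3, 34]
MOD      -> [-3]
NEG      -> [3]
DUP      -> [3, 3]
SWAP     -> [3, 3]
ADD      -> [6]

6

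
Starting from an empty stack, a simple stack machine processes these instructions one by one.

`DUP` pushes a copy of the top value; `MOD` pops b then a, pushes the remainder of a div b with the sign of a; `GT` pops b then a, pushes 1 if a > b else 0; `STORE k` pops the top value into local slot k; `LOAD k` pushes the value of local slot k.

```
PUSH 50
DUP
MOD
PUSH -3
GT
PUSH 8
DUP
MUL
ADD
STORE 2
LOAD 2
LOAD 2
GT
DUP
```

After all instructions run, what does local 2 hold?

PUSH 50 : 50
DUP     : 50 50
MOD     : 0
PUSH -3 : 0 -3
GT      : 1
PUSH 8  : 1 8
DUP     : 1 8 8
MUL     : 1 64
ADD     : 65
STORE 2 : (empty)
LOAD 2  : 65
LOAD 2  : 65 65
GT      : 0
DUP     : 0 0

65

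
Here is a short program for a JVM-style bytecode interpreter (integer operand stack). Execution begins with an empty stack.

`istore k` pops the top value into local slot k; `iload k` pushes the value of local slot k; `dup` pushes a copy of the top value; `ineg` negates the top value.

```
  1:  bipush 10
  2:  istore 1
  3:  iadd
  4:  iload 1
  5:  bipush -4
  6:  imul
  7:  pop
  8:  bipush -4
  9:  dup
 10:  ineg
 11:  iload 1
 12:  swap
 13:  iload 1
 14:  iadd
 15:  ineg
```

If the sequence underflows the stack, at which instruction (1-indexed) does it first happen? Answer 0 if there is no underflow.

3

bipush 10 → [10]
istore 1  → []
iadd  — needs 2 operands, stack has 0 → underflow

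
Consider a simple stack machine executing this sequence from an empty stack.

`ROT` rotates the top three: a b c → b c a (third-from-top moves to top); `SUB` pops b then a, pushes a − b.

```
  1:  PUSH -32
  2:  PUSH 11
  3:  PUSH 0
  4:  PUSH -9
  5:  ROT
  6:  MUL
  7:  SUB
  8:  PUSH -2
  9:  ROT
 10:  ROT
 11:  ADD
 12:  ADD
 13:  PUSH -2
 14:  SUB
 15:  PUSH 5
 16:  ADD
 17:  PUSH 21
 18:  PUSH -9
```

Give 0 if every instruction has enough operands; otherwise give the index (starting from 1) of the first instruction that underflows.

PUSH -32  [-32]
PUSH 11   [-32, 11]
PUSH 0    [-32, 11, 0]
PUSH -9   [-32, 11, 0, -9]
ROT       [-32, 0, -9, 11]
MUL       [-32, 0, -99]
SUB       [-32, 99]
PUSH -2   [-32, 99, -2]
ROT       [99, -2, -32]
ROT       [-2, -32, 99]
ADD       [-2, 67]
ADD       [65]
PUSH -2   [65, -2]
SUB       [67]
PUSH 5    [67, 5]
ADD       [72]
PUSH 21   [72, 21]
PUSH -9   [72, 21, -9]

0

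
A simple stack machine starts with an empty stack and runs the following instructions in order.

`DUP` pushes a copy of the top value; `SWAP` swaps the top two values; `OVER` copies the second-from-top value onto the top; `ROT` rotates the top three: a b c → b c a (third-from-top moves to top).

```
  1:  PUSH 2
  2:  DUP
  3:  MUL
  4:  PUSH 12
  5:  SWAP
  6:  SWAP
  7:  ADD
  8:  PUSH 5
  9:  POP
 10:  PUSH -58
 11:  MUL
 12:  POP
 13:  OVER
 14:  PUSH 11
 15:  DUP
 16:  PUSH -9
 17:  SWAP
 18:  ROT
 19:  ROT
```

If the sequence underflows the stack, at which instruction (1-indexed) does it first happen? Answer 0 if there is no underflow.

PUSH 2    [2]
DUP       [2, 2]
MUL       [4]
PUSH 12   [4, 12]
SWAP      [12, 4]
SWAP      [4, 12]
ADD       [16]
PUSH 5    [16, 5]
POP       [16]
PUSH -58  [16, -58]
MUL       [-928]
POP       []
OVER  — needs 2 operands, stack has 0 → underflow

13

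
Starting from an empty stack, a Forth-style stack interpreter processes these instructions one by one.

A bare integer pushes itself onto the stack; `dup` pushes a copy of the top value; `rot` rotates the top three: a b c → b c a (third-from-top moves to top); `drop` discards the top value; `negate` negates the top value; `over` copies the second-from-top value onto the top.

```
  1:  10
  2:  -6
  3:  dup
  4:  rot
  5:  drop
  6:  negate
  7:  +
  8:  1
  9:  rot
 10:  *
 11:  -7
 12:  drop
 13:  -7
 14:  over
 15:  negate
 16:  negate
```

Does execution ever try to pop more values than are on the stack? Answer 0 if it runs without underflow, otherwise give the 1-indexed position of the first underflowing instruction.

10     : [10]
-6     : [10, -6]
dup    : [10, -6, -6]
rot    : [-6, -6, 10]
drop   : [-6, -6]
negate : [-6, 6]
+      : [0]
1      : [0, 1]
rot  — needs 3 operands, stack has 2 → underflow

9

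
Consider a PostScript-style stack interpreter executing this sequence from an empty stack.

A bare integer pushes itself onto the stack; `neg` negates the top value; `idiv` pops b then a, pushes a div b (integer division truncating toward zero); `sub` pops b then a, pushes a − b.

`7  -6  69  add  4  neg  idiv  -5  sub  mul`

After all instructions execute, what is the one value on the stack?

-70

7    → 7
-6   → 7 -6
69   → 7 -6 69
add  → 7 63
4    → 7 63 4
neg  → 7 63 -4
idiv → 7 -15
-5   → 7 -15 -5
sub  → 7 -10
mul  → -70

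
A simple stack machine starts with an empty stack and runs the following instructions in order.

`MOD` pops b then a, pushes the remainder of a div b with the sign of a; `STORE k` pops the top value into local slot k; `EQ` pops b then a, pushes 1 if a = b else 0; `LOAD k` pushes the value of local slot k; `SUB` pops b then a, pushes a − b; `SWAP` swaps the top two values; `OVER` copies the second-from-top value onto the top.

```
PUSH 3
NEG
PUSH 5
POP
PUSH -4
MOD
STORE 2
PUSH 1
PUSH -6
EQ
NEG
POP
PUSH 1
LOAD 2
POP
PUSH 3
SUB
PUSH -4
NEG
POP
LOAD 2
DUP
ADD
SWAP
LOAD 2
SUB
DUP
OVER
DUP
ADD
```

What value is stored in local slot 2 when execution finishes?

-3

PUSH 3   [3]
NEG      [-3]
PUSH 5   [-3, 5]
POP      [-3]
PUSH -4  [-3, -4]
MOD      [-3]
STORE 2  []
PUSH 1   [1]
PUSH -6  [1, -6]
EQ       [0]
NEG      [0]
POP      []
PUSH 1   [1]
LOAD 2   [1, -3]
POP      [1]
PUSH 3   [1, 3]
SUB      [-2]
PUSH -4  [-2, -4]
NEG      [-2, 4]
POP      [-2]
LOAD 2   [-2, -3]
DUP      [-2, -3, -3]
ADD      [-2, -6]
SWAP     [-6, -2]
LOAD 2   [-6, -2, -3]
SUB      [-6, 1]
DUP      [-6, 1, 1]
OVER     [-6, 1, 1, 1]
DUP      [-6, 1, 1, 1, 1]
ADD      [-6, 1, 1, 2]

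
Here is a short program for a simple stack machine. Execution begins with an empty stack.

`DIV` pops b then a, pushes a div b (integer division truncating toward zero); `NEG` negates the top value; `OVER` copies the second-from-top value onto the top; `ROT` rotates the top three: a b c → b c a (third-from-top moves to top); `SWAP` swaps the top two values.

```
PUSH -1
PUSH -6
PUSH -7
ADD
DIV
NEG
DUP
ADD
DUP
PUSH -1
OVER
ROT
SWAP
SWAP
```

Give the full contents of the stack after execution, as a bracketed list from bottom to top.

PUSH -1  [-1]
PUSH -6  [-1, -6]
PUSH -7  [-1, -6, -7]
ADD      [-1, -13]
DIV      [0]
NEG      [0]
DUP      [0, 0]
ADD      [0]
DUP      [0, 0]
PUSH -1  [0, 0, -1]
OVER     [0, 0, -1, 0]
ROT      [0, -1, 0, 0]
SWAP     [0, -1, 0, 0]
SWAP     [0, -1, 0, 0]

[0, -1, 0, 0]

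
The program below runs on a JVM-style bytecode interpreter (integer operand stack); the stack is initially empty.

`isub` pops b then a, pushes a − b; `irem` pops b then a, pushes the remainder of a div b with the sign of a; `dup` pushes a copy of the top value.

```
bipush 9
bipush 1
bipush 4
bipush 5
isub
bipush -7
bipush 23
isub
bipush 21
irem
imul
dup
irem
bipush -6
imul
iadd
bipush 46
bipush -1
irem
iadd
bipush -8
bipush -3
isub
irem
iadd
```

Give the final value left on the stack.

10

bipush 9  : 9
bipush 1  : 9 1
bipush 4  : 9 1 4
bipush 5  : 9 1 4 5
isub      : 9 1 -1
bipush -7 : 9 1 -1 -7
bipush 23 : 9 1 -1 -7 23
isub      : 9 1 -1 -30
bipush 21 : 9 1 -1 -30 21
irem      : 9 1 -1 -9
imul      : 9 1 9
dup       : 9 1 9 9
irem      : 9 1 0
bipush -6 : 9 1 0 -6
imul      : 9 1 0
iadd      : 9 1
bipush 46 : 9 1 46
bipush -1 : 9 1 46 -1
irem      : 9 1 0
iadd      : 9 1
bipush -8 : 9 1 -8
bipush -3 : 9 1 -8 -3
isub      : 9 1 -5
irem      : 9 1
iadd      : 10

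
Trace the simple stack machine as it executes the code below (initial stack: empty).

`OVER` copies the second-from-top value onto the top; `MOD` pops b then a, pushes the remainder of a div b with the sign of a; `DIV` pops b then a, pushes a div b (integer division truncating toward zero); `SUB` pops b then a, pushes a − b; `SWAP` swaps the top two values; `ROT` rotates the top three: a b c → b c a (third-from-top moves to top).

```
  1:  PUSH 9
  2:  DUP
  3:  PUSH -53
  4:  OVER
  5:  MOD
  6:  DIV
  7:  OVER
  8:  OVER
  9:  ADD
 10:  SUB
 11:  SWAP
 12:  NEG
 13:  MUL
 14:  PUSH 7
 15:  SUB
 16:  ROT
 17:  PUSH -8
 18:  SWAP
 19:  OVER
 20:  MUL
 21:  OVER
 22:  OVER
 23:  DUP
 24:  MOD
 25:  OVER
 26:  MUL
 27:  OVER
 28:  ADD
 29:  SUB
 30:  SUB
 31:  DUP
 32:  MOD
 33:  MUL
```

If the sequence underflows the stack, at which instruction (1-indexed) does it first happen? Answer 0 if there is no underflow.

16

PUSH 9    [9]
DUP       [9, 9]
PUSH -53  [9, 9, -53]
OVER      [9, 9, -53, 9]
MOD       [9, 9, -8]
DIV       [9, -1]
OVER      [9, -1, 9]
OVER      [9, -1, 9, -1]
ADD       [9, -1, 8]
SUB       [9, -9]
SWAP      [-9, 9]
NEG       [-9, -9]
MUL       [81]
PUSH 7    [81, 7]
SUB       [74]
ROT  — needs 3 operands, stack has 1 → underflow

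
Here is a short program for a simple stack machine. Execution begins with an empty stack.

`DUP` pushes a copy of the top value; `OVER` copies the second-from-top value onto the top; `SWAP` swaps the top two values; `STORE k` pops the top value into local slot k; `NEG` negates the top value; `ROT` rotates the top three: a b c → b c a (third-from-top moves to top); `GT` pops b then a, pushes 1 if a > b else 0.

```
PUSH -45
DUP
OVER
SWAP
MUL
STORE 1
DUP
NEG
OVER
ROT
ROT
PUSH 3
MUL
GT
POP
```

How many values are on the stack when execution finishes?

PUSH -45 : [-45]
DUP      : [-45, -45]
OVER     : [-45, -45, -45]
SWAP     : [-45, -45, -45]
MUL      : [-45, 2025]
STORE 1  : [-45]
DUP      : [-45, -45]
NEG      : [-45, 45]
OVER     : [-45, 45, -45]
ROT      : [45, -45, -45]
ROT      : [-45, -45, 45]
PUSH 3   : [-45, -45, 45, 3]
MUL      : [-45, -45, 135]
GT       : [-45, 0]
POP      : [-45]

1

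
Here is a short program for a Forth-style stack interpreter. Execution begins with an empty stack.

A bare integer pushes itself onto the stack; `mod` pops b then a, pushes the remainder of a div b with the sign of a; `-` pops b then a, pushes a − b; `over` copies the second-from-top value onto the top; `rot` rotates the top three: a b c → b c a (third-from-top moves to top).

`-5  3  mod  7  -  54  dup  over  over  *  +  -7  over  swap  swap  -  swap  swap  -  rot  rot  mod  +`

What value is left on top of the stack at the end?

-5   : [-5]
3    : [-5, 3]
mod  : [-2]
7    : [-2, 7]
-    : [-9]
54   : [-9, 54]
dup  : [-9, 54, 54]
over : [-9, 54, 54, 54]
over : [-9, 54, 54, 54, 54]
*    : [-9, 54, 54, 2916]
+    : [-9, 54, 2970]
-7   : [-9, 54, 2970, -7]
over : [-9, 54, 2970, -7, 2970]
swap : [-9, 54, 2970, 2970, -7]
swap : [-9, 54, 2970, -7, 2970]
-    : [-9, 54, 2970, -2977]
swap : [-9, 54, -2977, 2970]
swap : [-9, 54, 2970, -2977]
-    : [-9, 54, 5947]
rot  : [54, 5947, -9]
rot  : [5947, -9, 54]
mod  : [5947, -9]
+    : [5938]

5938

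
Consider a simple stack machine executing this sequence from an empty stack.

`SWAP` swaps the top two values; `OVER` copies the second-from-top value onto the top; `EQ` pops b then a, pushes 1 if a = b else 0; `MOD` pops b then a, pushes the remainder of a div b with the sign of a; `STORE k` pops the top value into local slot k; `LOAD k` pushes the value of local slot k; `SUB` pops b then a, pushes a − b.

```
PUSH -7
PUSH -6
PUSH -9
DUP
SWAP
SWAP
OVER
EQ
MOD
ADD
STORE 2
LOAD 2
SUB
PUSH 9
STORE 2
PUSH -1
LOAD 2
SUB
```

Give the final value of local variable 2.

PUSH -7  -7
PUSH -6  -7 -6
PUSH -9  -7 -6 -9
DUP      -7 -6 -9 -9
SWAP     -7 -6 -9 -9
SWAP     -7 -6 -9 -9
OVER     -7 -6 -9 -9 -9
EQ       -7 -6 -9 1
MOD      -7 -6 0
ADD      -7 -6
STORE 2  -7
LOAD 2   -7 -6
SUB      -1
PUSH 9   -1 9
STORE 2  -1
PUSH -1  -1 -1
LOAD 2   -1 -1 9
SUB      -1 -10

9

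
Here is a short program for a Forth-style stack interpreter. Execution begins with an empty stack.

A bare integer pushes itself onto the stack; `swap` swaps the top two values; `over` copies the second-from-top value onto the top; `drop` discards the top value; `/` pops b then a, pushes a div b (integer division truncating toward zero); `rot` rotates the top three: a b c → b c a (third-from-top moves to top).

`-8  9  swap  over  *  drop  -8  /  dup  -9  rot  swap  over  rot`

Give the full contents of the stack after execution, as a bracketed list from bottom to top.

-8   : -8
9    : -8 9
swap : 9 -8
over : 9 -8 9
*    : 9 -72
drop : 9
-8   : 9 -8
/    : -1
dup  : -1 -1
-9   : -1 -1 -9
rot  : -1 -9 -1
swap : -1 -1 -9
over : -1 -1 -9 -1
rot  : -1 -9 -1 -1

[-1, -9, -1, -1]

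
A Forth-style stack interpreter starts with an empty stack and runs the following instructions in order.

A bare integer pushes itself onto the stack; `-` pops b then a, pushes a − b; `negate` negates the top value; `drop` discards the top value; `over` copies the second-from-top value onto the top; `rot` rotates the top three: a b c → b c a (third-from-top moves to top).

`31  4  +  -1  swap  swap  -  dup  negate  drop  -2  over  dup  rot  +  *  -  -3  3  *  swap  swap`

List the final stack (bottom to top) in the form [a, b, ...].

31     -> 31
4      -> 31 4
+      -> 35
-1     -> 35 -1
swap   -> -1 35
swap   -> 35 -1
-      -> 36
dup    -> 36 36
negate -> 36 -36
drop   -> 36
-2     -> 36 -2
over   -> 36 -2 36
dup    -> 36 -2 36 36
rot    -> 36 36 36 -2
+      -> 36 36 34
*      -> 36 1224
-      -> -1188
-3     -> -1188 -3
3      -> -1188 -3 3
*      -> -1188 -9
swap   -> -9 -1188
swap   -> -1188 -9

[-1188, -9]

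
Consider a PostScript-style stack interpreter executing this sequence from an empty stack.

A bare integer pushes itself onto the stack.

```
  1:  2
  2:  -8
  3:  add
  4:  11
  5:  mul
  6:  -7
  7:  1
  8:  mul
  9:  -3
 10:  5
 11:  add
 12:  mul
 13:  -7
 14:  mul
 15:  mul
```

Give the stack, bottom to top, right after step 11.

[-66, -7, 2]

2    [2]
-8   [2, -8]
add  [-6]
11   [-6, 11]
mul  [-66]
-7   [-66, -7]
1    [-66, -7, 1]
mul  [-66, -7]
-3   [-66, -7, -3]
5    [-66, -7, -3, 5]
add  [-66, -7, 2]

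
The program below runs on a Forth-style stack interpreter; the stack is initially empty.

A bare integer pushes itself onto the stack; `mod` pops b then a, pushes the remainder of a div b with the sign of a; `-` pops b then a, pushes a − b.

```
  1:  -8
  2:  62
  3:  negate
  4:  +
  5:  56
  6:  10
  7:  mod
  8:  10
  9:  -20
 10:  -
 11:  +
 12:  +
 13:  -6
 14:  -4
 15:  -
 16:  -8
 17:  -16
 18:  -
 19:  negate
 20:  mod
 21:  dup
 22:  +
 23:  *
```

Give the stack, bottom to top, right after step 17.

-8     → -8
62     → -8 62
negate → -8 -62
+      → -70
56     → -70 56
10     → -70 56 10
mod    → -70 6
10     → -70 6 10
-20    → -70 6 10 -20
-      → -70 6 30
+      → -70 36
+      → -34
-6     → -34 -6
-4     → -34 -6 -4
-      → -34 -2
-8     → -34 -2 -8
-16    → -34 -2 -8 -16

[-34, -2, -8, -16]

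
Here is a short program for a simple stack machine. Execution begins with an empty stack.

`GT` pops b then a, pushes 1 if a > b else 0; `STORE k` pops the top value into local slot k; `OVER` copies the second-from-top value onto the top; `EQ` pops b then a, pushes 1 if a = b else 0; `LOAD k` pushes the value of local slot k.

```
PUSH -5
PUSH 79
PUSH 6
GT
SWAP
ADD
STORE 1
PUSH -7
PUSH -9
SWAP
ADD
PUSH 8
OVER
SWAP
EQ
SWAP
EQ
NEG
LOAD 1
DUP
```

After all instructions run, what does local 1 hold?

-4

PUSH -5  -5
PUSH 79  -5 79
PUSH 6   -5 79 6
GT       -5 1
SWAP     1 -5
ADD      -4
STORE 1  (empty)
PUSH -7  -7
PUSH -9  -7 -9
SWAP     -9 -7
ADD      -16
PUSH 8   -16 8
OVER     -16 8 -16
SWAP     -16 -16 8
EQ       -16 0
SWAP     0 -16
EQ       0
NEG      0
LOAD 1   0 -4
DUP      0 -4 -4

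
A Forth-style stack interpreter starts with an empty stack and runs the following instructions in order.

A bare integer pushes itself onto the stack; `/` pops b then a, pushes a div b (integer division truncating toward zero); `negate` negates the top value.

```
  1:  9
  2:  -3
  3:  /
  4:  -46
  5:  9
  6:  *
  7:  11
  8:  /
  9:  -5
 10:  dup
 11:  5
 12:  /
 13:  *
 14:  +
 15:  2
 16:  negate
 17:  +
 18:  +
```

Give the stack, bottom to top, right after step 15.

9   : [9]
-3  : [9, -3]
/   : [-3]
-46 : [-3, -46]
9   : [-3, -46, 9]
*   : [-3, -414]
11  : [-3, -414, 11]
/   : [-3, -37]
-5  : [-3, -37, -5]
dup : [-3, -37, -5, -5]
5   : [-3, -37, -5, -5, 5]
/   : [-3, -37, -5, -1]
*   : [-3, -37, 5]
+   : [-3, -32]
2   : [-3, -32, 2]

[-3, -32, 2]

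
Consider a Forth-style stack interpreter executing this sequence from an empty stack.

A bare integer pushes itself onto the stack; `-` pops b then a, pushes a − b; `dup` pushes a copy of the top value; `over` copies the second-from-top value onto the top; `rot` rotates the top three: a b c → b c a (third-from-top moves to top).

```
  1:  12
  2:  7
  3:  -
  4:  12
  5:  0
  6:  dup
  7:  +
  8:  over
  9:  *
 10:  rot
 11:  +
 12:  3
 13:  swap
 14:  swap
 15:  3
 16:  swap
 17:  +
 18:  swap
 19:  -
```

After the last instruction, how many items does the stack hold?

12    [12]
7     [12, 7]
-     [5]
12    [5, 12]
0     [5, 12, 0]
dup   [5, 12, 0, 0]
+     [5, 12, 0]
over  [5, 12, 0, 12]
*     [5, 12, 0]
rot   [12, 0, 5]
+     [12, 5]
3     [12, 5, 3]
swap  [12, 3, 5]
swap  [12, 5, 3]
3     [12, 5, 3, 3]
swap  [12, 5, 3, 3]
+     [12, 5, 6]
swap  [12, 6, 5]
-     [12, 1]

2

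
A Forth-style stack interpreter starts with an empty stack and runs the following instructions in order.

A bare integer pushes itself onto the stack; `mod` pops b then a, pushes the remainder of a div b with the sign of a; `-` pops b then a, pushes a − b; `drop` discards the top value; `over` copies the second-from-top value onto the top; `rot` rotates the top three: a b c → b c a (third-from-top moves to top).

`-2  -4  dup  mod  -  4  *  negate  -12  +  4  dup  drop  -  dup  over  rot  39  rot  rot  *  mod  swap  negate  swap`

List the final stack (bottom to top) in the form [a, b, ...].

-2     -> -2
-4     -> -2 -4
dup    -> -2 -4 -4
mod    -> -2 0
-      -> -2
4      -> -2 4
*      -> -8
negate -> 8
-12    -> 8 -12
+      -> -4
4      -> -4 4
dup    -> -4 4 4
drop   -> -4 4
-      -> -8
dup    -> -8 -8
over   -> -8 -8 -8
rot    -> -8 -8 -8
39     -> -8 -8 -8 39
rot    -> -8 -8 39 -8
rot    -> -8 39 -8 -8
*      -> -8 39 64
mod    -> -8 39
swap   -> 39 -8
negate -> 39 8
swap   -> 8 39

[8, 39]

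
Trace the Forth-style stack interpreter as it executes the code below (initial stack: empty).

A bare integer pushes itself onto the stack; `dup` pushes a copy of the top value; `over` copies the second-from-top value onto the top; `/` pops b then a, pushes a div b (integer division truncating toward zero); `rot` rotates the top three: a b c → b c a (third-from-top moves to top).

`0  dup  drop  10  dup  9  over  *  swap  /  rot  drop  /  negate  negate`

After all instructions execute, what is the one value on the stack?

0       0
dup     0 0
drop    0
10      0 10
dup     0 10 10
9       0 10 10 9
over    0 10 10 9 10
*       0 10 10 90
swap    0 10 90 10
/       0 10 9
rot     10 9 0
drop    10 9
/       1
negate  -1
negate  1

1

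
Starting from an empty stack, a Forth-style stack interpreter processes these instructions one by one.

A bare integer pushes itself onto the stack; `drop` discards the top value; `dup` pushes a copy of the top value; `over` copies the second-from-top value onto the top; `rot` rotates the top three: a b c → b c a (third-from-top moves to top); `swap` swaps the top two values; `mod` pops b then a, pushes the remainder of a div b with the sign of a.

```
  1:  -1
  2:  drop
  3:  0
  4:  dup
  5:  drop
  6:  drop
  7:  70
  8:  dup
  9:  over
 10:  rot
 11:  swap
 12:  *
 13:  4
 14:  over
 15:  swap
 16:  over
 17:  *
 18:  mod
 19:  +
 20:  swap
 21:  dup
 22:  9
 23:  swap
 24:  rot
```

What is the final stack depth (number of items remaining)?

4

-1   : [-1]
drop : []
0    : [0]
dup  : [0, 0]
drop : [0]
drop : []
70   : [70]
dup  : [70, 70]
over : [70, 70, 70]
rot  : [70, 70, 70]
swap : [70, 70, 70]
*    : [70, 4900]
4    : [70, 4900, 4]
over : [70, 4900, 4, 4900]
swap : [70, 4900, 4900, 4]
over : [70, 4900, 4900, 4, 4900]
*    : [70, 4900, 4900, 19600]
mod  : [70, 4900, 4900]
+    : [70, 9800]
swap : [9800, 70]
dup  : [9800, 70, 70]
9    : [9800, 70, 70, 9]
swap : [9800, 70, 9, 70]
rot  : [9800, 9, 70, 70]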